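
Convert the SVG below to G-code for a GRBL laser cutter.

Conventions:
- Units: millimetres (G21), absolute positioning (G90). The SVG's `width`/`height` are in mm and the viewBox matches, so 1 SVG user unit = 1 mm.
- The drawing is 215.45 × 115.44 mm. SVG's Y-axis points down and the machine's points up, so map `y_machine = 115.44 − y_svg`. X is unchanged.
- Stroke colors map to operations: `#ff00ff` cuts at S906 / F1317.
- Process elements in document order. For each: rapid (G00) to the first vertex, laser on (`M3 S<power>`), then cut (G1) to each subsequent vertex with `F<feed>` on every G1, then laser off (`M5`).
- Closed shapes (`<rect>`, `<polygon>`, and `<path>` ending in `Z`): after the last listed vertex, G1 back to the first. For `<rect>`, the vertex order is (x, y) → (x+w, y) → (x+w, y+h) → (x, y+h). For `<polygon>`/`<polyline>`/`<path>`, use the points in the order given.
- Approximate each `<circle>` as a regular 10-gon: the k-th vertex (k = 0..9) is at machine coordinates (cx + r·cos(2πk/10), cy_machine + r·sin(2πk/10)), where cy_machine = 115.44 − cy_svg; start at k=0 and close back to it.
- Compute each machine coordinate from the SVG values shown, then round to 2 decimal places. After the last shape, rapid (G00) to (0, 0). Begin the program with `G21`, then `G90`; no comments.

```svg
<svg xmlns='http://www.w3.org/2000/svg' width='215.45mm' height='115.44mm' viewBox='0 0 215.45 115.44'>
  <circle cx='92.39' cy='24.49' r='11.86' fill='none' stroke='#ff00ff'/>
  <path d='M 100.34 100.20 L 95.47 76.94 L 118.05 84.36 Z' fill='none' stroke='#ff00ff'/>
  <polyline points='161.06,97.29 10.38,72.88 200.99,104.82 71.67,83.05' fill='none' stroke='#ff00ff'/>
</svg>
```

1 u = 1 mm; y_m = 115.44 − y.

[1] `<circle>` circle, #ff00ff→cut S906 F1317: (104.25,90.95) → (101.98,97.92) → (96.05,102.23) → (88.73,102.23) → (82.80,97.92) → (80.53,90.95) → (82.80,83.98) → (88.73,79.67) → (96.05,79.67) → (101.98,83.98) → (104.25,90.95) (closed)

[2] `<path>` regular polygon, #ff00ff→cut S906 F1317: (100.34,15.24) → (95.47,38.50) → (118.05,31.08) → (100.34,15.24) (closed)

[3] `<polyline>` open polyline, #ff00ff→cut S906 F1317: (161.06,18.15) → (10.38,42.56) → (200.99,10.62) → (71.67,32.39)

G21
G90
G00 X104.25 Y90.95
M3 S906
G1 X101.98 Y97.92 F1317
G1 X96.05 Y102.23 F1317
G1 X88.73 Y102.23 F1317
G1 X82.80 Y97.92 F1317
G1 X80.53 Y90.95 F1317
G1 X82.80 Y83.98 F1317
G1 X88.73 Y79.67 F1317
G1 X96.05 Y79.67 F1317
G1 X101.98 Y83.98 F1317
G1 X104.25 Y90.95 F1317
M5
G00 X100.34 Y15.24
M3 S906
G1 X95.47 Y38.50 F1317
G1 X118.05 Y31.08 F1317
G1 X100.34 Y15.24 F1317
M5
G00 X161.06 Y18.15
M3 S906
G1 X10.38 Y42.56 F1317
G1 X200.99 Y10.62 F1317
G1 X71.67 Y32.39 F1317
M5
G00 X0.00 Y0.00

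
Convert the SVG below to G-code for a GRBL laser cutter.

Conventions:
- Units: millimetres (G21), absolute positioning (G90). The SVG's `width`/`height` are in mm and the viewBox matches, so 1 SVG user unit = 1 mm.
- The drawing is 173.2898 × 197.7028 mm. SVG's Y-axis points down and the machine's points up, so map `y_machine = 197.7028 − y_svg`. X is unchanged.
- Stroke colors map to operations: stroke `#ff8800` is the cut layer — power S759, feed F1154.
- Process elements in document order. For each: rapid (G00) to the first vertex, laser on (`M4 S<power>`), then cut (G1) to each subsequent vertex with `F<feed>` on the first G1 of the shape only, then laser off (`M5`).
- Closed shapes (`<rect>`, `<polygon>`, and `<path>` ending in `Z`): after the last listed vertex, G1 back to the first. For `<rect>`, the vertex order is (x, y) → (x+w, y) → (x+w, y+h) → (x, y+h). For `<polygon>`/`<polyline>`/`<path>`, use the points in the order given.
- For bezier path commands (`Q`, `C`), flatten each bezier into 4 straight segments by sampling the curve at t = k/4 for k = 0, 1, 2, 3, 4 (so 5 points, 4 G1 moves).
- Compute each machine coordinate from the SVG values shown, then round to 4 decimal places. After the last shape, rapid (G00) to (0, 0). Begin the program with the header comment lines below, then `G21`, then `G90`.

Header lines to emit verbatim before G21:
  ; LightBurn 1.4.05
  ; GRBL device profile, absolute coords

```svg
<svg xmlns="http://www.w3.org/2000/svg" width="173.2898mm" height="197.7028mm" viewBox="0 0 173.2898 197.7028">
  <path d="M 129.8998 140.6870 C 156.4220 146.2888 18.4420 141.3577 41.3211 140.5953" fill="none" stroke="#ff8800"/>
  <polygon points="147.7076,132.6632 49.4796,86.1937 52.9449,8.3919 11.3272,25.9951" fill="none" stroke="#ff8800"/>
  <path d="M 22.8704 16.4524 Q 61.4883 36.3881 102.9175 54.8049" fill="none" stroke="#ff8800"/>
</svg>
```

; LightBurn 1.4.05
; GRBL device profile, absolute coords
G21
G90
G00 X129.8998 Y57.0158
M4 S759
G1 X124.0311 Y54.5597 F1154
G1 X86.9766 Y54.6751
G1 X49.2391 Y55.9838
G1 X41.3211 Y57.1075
M5
G00 X147.7076 Y65.0396
M4 S759
G1 X49.4796 Y111.5091 F1154
G1 X52.9449 Y189.3109
G1 X11.3272 Y171.7077
G1 X147.7076 Y65.0396
M5
G00 X22.8704 Y181.2504
M4 S759
G1 X42.3551 Y171.3775 F1154
G1 X62.1911 Y161.6944
G1 X82.3786 Y152.2012
G1 X102.9175 Y142.8979
M5
G00 X0.0000 Y0.0000

viewBox `0 0 173.2898 197.7028` with mm width/height → 1 unit = 1 mm. Flip: y_m = 197.7028 − y_svg.

**Shape 1** — `<path>` cubic bezier, stroke `#ff8800` → cut (S759, F1154). Control points (SVG): P0=(129.8998,140.6870), P1=(156.4220,146.2888), P2=(18.4420,141.3577), P3=(41.3211,140.5953); sampled at t=k/4. Machine vertices: (129.8998,57.0158) → (124.0311,54.5597) → (86.9766,54.6751) → (49.2391,55.9838) → (41.3211,57.1075). Open path.

**Shape 2** — `<polygon>` closed polygon, stroke `#ff8800` → cut (S759, F1154). Machine vertices: (147.7076,65.0396) → (49.4796,111.5091) → (52.9449,189.3109) → (11.3272,171.7077) → (147.7076,65.0396). Closed: final G1 returns to the first vertex.

**Shape 3** — `<path>` quadratic bezier, stroke `#ff8800` → cut (S759, F1154). Control points (SVG): P0=(22.8704,16.4524), P1=(61.4883,36.3881), P2=(102.9175,54.8049); sampled at t=k/4. Machine vertices: (22.8704,181.2504) → (42.3551,171.3775) → (62.1911,161.6944) → (82.3786,152.2012) → (102.9175,142.8979). Open path.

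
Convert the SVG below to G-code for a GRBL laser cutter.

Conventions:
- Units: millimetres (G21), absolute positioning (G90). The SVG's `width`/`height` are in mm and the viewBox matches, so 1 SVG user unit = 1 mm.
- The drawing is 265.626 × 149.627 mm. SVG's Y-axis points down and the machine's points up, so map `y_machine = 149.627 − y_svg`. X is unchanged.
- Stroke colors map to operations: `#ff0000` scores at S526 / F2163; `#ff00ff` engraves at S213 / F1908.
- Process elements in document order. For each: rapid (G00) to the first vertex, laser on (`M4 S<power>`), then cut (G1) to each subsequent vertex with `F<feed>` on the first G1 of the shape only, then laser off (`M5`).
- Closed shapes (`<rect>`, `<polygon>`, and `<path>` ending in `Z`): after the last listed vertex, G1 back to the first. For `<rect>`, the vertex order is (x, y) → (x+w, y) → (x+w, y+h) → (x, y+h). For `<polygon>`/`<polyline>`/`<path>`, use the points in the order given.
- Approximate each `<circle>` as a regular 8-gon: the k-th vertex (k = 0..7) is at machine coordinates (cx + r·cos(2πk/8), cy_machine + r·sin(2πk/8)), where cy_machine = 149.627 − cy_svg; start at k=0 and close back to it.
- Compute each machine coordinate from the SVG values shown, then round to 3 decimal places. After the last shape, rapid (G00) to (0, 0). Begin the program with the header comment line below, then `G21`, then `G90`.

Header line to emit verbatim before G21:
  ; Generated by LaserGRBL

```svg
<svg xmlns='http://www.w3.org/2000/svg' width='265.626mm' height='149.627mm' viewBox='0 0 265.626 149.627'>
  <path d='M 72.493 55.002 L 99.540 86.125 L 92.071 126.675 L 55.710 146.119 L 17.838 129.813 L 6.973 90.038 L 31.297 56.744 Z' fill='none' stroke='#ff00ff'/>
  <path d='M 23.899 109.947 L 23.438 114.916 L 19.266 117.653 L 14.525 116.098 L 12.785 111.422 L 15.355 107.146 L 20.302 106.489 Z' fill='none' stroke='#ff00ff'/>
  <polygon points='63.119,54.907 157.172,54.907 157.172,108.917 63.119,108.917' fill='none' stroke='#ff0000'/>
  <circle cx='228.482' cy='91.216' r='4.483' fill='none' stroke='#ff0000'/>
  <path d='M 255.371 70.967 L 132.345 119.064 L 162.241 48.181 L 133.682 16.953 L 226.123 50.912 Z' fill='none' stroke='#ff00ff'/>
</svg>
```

1 u = 1 mm; y_m = 149.627 − y.

[1] `<path>` regular polygon, #ff00ff→engrave S213 F1908: (72.493,94.625) → (99.540,63.502) → (92.071,22.952) → (55.710,3.508) → (17.838,19.814) → (6.973,59.589) → (31.297,92.883) → (72.493,94.625) (closed)

[2] `<path>` regular polygon, #ff00ff→engrave S213 F1908: (23.899,39.680) → (23.438,34.711) → (19.266,31.974) → (14.525,33.529) → (12.785,38.205) → (15.355,42.481) → (20.302,43.138) → (23.899,39.680) (closed)

[3] `<polygon>` rectangle, #ff0000→score S526 F2163: (63.119,94.720) → (157.172,94.720) → (157.172,40.710) → (63.119,40.710) → (63.119,94.720) (closed)

[4] `<circle>` circle, #ff0000→score S526 F2163: (232.965,58.411) → (231.652,61.581) → (228.482,62.894) → (225.312,61.581) → (223.999,58.411) → (225.312,55.241) → (228.482,53.928) → (231.652,55.241) → (232.965,58.411) (closed)

[5] `<path>` closed polygon, #ff00ff→engrave S213 F1908: (255.371,78.660) → (132.345,30.563) → (162.241,101.446) → (133.682,132.674) → (226.123,98.715) → (255.371,78.660) (closed)

; Generated by LaserGRBL
G21
G90
G00 X72.493 Y94.625
M4 S213
G1 X99.540 Y63.502 F1908
G1 X92.071 Y22.952
G1 X55.710 Y3.508
G1 X17.838 Y19.814
G1 X6.973 Y59.589
G1 X31.297 Y92.883
G1 X72.493 Y94.625
M5
G00 X23.899 Y39.680
M4 S213
G1 X23.438 Y34.711 F1908
G1 X19.266 Y31.974
G1 X14.525 Y33.529
G1 X12.785 Y38.205
G1 X15.355 Y42.481
G1 X20.302 Y43.138
G1 X23.899 Y39.680
M5
G00 X63.119 Y94.720
M4 S526
G1 X157.172 Y94.720 F2163
G1 X157.172 Y40.710
G1 X63.119 Y40.710
G1 X63.119 Y94.720
M5
G00 X232.965 Y58.411
M4 S526
G1 X231.652 Y61.581 F2163
G1 X228.482 Y62.894
G1 X225.312 Y61.581
G1 X223.999 Y58.411
G1 X225.312 Y55.241
G1 X228.482 Y53.928
G1 X231.652 Y55.241
G1 X232.965 Y58.411
M5
G00 X255.371 Y78.660
M4 S213
G1 X132.345 Y30.563 F1908
G1 X162.241 Y101.446
G1 X133.682 Y132.674
G1 X226.123 Y98.715
G1 X255.371 Y78.660
M5
G00 X0.000 Y0.000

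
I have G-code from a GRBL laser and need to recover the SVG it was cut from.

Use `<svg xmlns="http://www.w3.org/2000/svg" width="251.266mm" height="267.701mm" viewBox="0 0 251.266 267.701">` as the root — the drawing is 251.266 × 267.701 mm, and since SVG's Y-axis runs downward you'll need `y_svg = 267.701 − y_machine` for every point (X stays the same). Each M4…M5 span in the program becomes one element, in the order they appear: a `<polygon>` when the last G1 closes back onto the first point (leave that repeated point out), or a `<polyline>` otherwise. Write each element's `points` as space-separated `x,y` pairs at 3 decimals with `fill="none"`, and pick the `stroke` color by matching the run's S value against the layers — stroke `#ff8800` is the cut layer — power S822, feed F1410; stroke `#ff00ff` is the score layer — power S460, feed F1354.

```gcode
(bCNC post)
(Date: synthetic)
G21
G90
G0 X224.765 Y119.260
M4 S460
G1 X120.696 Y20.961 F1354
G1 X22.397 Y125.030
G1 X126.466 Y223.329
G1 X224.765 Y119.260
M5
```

y_svg = 267.701 − y_m. Every run uses S460, so all elements get stroke `#ff00ff` (score).

[1] closed run; points: 224.765,148.441 120.696,246.740 22.397,142.671 126.466,44.372

<svg xmlns="http://www.w3.org/2000/svg" width="251.266mm" height="267.701mm" viewBox="0 0 251.266 267.701">
  <polygon points="224.765,148.441 120.696,246.740 22.397,142.671 126.466,44.372" fill="none" stroke="#ff00ff"/>
</svg>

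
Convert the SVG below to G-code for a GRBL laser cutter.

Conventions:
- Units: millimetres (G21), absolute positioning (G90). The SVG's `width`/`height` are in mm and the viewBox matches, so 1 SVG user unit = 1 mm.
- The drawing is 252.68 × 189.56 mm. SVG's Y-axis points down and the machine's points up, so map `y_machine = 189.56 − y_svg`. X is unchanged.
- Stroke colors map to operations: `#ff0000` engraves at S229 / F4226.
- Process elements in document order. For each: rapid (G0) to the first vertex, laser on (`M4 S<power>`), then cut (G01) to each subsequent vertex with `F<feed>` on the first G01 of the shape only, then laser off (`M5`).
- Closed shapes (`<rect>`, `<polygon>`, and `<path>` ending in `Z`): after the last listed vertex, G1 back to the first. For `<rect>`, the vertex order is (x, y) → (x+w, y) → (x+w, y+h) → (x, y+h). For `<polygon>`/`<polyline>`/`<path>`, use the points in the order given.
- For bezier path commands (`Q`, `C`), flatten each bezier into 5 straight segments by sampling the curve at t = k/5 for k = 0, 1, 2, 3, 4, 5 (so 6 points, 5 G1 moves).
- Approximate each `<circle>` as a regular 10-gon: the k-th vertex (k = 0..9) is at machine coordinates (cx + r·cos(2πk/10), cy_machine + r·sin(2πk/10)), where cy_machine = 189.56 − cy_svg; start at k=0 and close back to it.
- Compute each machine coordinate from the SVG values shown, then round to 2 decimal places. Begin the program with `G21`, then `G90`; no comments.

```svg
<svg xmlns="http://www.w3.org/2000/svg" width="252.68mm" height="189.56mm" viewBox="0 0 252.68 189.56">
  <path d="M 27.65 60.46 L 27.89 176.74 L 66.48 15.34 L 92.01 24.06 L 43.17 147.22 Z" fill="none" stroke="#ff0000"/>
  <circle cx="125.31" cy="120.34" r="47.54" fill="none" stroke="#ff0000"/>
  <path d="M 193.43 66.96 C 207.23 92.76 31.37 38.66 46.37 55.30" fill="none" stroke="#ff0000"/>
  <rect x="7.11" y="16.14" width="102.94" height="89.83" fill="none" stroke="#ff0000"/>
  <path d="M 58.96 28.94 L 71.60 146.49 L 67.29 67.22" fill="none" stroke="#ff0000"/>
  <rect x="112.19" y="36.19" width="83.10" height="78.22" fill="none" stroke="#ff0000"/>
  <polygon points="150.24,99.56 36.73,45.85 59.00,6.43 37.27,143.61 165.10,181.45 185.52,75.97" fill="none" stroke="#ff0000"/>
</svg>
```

Since the viewBox matches the mm dimensions, user units are millimetres directly. The only transform is the Y-flip y_m = 189.56 − y_svg.

Shape 1 is a closed polygon drawn with `<path>`. Its stroke #ff0000 means engrave at S229, F4226. After flipping Y the toolpath is (27.65,129.10) → (27.89,12.82) → (66.48,174.22) → (92.01,165.50) → (43.17,42.34) → (27.65,129.10), returning to the start.

Shape 2 is a circle drawn with `<circle>`. Its stroke #ff0000 means engrave at S229, F4226. After flipping Y the toolpath is (172.85,69.22) → (163.77,97.16) → (140.00,114.43) → (110.62,114.43) → (86.85,97.16) → (77.77,69.22) → (86.85,41.28) → (110.62,24.01) → (140.00,24.01) → (163.77,41.28) → (172.85,69.22), returning to the start.

Shape 3 is a cubic bezier drawn with `<path>`. Its stroke #ff0000 means engrave at S229, F4226. After flipping Y the toolpath is (193.43,122.60) → (181.99,115.50) → (143.31,120.35) → (95.63,129.91) → (57.23,136.96) → (46.37,134.26).

Shape 4 is a rectangle drawn with `<rect>`. Its stroke #ff0000 means engrave at S229, F4226. After flipping Y the toolpath is (7.11,173.42) → (110.05,173.42) → (110.05,83.59) → (7.11,83.59) → (7.11,173.42), returning to the start.

Shape 5 is a open polyline drawn with `<path>`. Its stroke #ff0000 means engrave at S229, F4226. After flipping Y the toolpath is (58.96,160.62) → (71.60,43.07) → (67.29,122.34).

Shape 6 is a rectangle drawn with `<rect>`. Its stroke #ff0000 means engrave at S229, F4226. After flipping Y the toolpath is (112.19,153.37) → (195.29,153.37) → (195.29,75.15) → (112.19,75.15) → (112.19,153.37), returning to the start.

Shape 7 is a closed polygon drawn with `<polygon>`. Its stroke #ff0000 means engrave at S229, F4226. After flipping Y the toolpath is (150.24,90.00) → (36.73,143.71) → (59.00,183.13) → (37.27,45.95) → (165.10,8.11) → (185.52,113.59) → (150.24,90.00), returning to the start.

G21
G90
G0 X27.65 Y129.10
M4 S229
G01 X27.89 Y12.82 F4226
G01 X66.48 Y174.22
G01 X92.01 Y165.50
G01 X43.17 Y42.34
G01 X27.65 Y129.10
M5
G0 X172.85 Y69.22
M4 S229
G01 X163.77 Y97.16 F4226
G01 X140.00 Y114.43
G01 X110.62 Y114.43
G01 X86.85 Y97.16
G01 X77.77 Y69.22
G01 X86.85 Y41.28
G01 X110.62 Y24.01
G01 X140.00 Y24.01
G01 X163.77 Y41.28
G01 X172.85 Y69.22
M5
G0 X193.43 Y122.60
M4 S229
G01 X181.99 Y115.50 F4226
G01 X143.31 Y120.35
G01 X95.63 Y129.91
G01 X57.23 Y136.96
G01 X46.37 Y134.26
M5
G0 X7.11 Y173.42
M4 S229
G01 X110.05 Y173.42 F4226
G01 X110.05 Y83.59
G01 X7.11 Y83.59
G01 X7.11 Y173.42
M5
G0 X58.96 Y160.62
M4 S229
G01 X71.60 Y43.07 F4226
G01 X67.29 Y122.34
M5
G0 X112.19 Y153.37
M4 S229
G01 X195.29 Y153.37 F4226
G01 X195.29 Y75.15
G01 X112.19 Y75.15
G01 X112.19 Y153.37
M5
G0 X150.24 Y90.00
M4 S229
G01 X36.73 Y143.71 F4226
G01 X59.00 Y183.13
G01 X37.27 Y45.95
G01 X165.10 Y8.11
G01 X185.52 Y113.59
G01 X150.24 Y90.00
M5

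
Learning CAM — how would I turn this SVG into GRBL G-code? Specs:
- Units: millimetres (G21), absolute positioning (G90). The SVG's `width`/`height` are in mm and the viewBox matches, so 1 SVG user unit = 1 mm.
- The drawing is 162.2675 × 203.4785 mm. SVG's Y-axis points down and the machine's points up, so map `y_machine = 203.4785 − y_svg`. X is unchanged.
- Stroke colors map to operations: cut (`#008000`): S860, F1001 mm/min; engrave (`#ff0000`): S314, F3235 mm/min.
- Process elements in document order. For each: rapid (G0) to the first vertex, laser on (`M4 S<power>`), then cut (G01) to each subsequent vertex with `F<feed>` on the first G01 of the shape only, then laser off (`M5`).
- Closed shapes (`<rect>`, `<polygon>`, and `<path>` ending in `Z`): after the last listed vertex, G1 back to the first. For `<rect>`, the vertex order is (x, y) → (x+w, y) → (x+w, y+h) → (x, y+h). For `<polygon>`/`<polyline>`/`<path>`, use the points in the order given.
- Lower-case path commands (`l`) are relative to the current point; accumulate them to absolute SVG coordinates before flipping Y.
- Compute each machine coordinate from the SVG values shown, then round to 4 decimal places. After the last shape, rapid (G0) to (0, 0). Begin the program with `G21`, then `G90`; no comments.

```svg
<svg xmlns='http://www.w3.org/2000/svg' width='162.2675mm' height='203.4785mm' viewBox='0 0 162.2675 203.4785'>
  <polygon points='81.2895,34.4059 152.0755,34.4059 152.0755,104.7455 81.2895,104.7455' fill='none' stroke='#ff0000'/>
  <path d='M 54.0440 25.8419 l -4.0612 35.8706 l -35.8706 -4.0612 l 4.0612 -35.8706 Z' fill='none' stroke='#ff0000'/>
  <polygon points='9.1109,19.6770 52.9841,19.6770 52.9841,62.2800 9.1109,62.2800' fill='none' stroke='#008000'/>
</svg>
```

G21
G90
G0 X81.2895 Y169.0726
M4 S314
G01 X152.0755 Y169.0726 F3235
G01 X152.0755 Y98.7330
G01 X81.2895 Y98.7330
G01 X81.2895 Y169.0726
M5
G0 X54.0440 Y177.6366
M4 S314
G01 X49.9828 Y141.7660 F3235
G01 X14.1122 Y145.8272
G01 X18.1734 Y181.6978
G01 X54.0440 Y177.6366
M5
G0 X9.1109 Y183.8015
M4 S860
G01 X52.9841 Y183.8015 F1001
G01 X52.9841 Y141.1985
G01 X9.1109 Y141.1985
G01 X9.1109 Y183.8015
M5
G0 X0.0000 Y0.0000

viewBox `0 0 162.2675 203.4785` with mm width/height → 1 unit = 1 mm. Flip: y_m = 203.4785 − y_svg.

**Shape 1** — `<polygon>` rectangle, stroke `#ff0000` → engrave (S314, F3235). Machine vertices: (81.2895,169.0726) → (152.0755,169.0726) → (152.0755,98.7330) → (81.2895,98.7330) → (81.2895,169.0726). Closed: final G1 returns to the first vertex.

**Shape 2** — `<path>` regular polygon, stroke `#ff0000` → engrave (S314, F3235). Machine vertices: (54.0440,177.6366) → (49.9828,141.7660) → (14.1122,145.8272) → (18.1734,181.6978) → (54.0440,177.6366). Closed: final G1 returns to the first vertex.

**Shape 3** — `<polygon>` rectangle, stroke `#008000` → cut (S860, F1001). Machine vertices: (9.1109,183.8015) → (52.9841,183.8015) → (52.9841,141.1985) → (9.1109,141.1985) → (9.1109,183.8015). Closed: final G1 returns to the first vertex.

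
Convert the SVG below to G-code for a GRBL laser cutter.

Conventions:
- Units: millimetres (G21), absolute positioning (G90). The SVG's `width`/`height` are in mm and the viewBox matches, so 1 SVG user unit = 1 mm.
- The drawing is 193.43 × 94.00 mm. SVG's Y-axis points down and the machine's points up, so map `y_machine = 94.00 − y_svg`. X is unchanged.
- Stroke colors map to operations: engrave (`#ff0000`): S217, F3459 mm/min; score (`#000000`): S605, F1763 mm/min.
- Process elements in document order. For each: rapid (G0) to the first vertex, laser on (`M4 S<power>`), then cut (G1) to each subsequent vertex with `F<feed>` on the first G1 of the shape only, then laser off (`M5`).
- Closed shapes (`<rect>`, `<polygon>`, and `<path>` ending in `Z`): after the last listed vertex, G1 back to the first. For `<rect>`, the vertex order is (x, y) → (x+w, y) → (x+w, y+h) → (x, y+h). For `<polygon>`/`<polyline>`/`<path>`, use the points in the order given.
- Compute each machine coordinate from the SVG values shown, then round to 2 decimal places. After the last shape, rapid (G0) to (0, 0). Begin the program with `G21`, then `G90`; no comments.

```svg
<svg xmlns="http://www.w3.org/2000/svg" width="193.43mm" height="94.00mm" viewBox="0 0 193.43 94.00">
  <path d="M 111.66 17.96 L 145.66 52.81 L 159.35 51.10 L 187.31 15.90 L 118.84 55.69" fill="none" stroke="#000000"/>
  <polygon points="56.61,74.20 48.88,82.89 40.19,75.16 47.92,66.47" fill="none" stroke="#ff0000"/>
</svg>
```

G21
G90
G0 X111.66 Y76.04
M4 S605
G1 X145.66 Y41.19 F1763
G1 X159.35 Y42.90
G1 X187.31 Y78.10
G1 X118.84 Y38.31
M5
G0 X56.61 Y19.80
M4 S217
G1 X48.88 Y11.11 F3459
G1 X40.19 Y18.84
G1 X47.92 Y27.53
G1 X56.61 Y19.80
M5
G0 X0.00 Y0.00

viewBox `0 0 193.43 94.00` with mm width/height → 1 unit = 1 mm. Flip: y_m = 94.00 − y_svg.

**Shape 1** — `<path>` open polyline, stroke `#000000` → score (S605, F1763). Machine vertices: (111.66,76.04) → (145.66,41.19) → (159.35,42.90) → (187.31,78.10) → (118.84,38.31). Open path.

**Shape 2** — `<polygon>` regular polygon, stroke `#ff0000` → engrave (S217, F3459). Machine vertices: (56.61,19.80) → (48.88,11.11) → (40.19,18.84) → (47.92,27.53) → (56.61,19.80). Closed: final G1 returns to the first vertex.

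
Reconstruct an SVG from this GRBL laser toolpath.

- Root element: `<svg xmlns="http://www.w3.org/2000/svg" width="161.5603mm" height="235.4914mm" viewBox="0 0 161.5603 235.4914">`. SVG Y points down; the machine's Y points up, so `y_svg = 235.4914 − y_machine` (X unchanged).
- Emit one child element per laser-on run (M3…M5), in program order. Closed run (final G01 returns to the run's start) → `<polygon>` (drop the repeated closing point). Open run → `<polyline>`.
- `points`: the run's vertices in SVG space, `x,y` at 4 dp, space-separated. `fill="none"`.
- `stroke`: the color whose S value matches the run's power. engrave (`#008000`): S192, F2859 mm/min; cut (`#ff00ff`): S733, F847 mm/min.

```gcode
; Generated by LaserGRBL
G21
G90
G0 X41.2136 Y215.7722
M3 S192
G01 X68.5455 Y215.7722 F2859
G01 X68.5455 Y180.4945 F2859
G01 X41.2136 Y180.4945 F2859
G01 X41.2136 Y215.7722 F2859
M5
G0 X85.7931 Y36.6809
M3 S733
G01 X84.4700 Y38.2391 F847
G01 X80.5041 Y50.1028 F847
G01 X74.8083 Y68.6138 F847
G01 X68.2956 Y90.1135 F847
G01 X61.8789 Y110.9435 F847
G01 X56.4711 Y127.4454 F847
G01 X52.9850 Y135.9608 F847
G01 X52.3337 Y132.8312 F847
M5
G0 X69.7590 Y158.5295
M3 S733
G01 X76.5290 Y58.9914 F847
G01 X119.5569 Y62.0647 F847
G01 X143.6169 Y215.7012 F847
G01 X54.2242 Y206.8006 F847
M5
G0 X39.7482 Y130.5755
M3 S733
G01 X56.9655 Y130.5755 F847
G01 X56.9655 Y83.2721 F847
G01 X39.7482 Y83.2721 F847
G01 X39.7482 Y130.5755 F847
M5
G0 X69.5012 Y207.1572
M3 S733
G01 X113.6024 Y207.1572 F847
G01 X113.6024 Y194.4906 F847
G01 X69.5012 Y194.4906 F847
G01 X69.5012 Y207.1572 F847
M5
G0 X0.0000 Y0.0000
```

Machine Y-up, SVG Y-down with viewBox height 235.4914, so y_svg = 235.4914 − y_machine; X carries over.

Run 1: S192 ⇒ engrave layer `#008000`. The run returns to its start, so emit a `<polygon>` with points (Y-flipped): 41.2136,19.7192 68.5455,19.7192 68.5455,54.9969 41.2136,54.9969.

Run 2: power S733 maps to stroke `#ff00ff` (cut). The run is open, so emit a `<polyline>` with points (Y-flipped): 85.7931,198.8105 84.4700,197.2523 80.5041,185.3886 74.8083,166.8776 68.2956,145.3779 61.8789,124.5479 56.4711,108.0460 52.9850,99.5306 52.3337,102.6602.

Run 3: power S733 maps to stroke `#ff00ff` (cut). The run is open, so emit a `<polyline>` with points (Y-flipped): 69.7590,76.9619 76.5290,176.5000 119.5569,173.4267 143.6169,19.7902 54.2242,28.6908.

Run 4: the run's S733 means `#ff00ff` (cut). The run returns to its start, so emit a `<polygon>` with points (Y-flipped): 39.7482,104.9159 56.9655,104.9159 56.9655,152.2193 39.7482,152.2193.

Run 5: S733 ⇒ cut layer `#ff00ff`. The run returns to its start, so emit a `<polygon>` with points (Y-flipped): 69.5012,28.3342 113.6024,28.3342 113.6024,41.0008 69.5012,41.0008.

<svg xmlns="http://www.w3.org/2000/svg" width="161.5603mm" height="235.4914mm" viewBox="0 0 161.5603 235.4914">
  <polygon points="41.2136,19.7192 68.5455,19.7192 68.5455,54.9969 41.2136,54.9969" fill="none" stroke="#008000"/>
  <polyline points="85.7931,198.8105 84.4700,197.2523 80.5041,185.3886 74.8083,166.8776 68.2956,145.3779 61.8789,124.5479 56.4711,108.0460 52.9850,99.5306 52.3337,102.6602" fill="none" stroke="#ff00ff"/>
  <polyline points="69.7590,76.9619 76.5290,176.5000 119.5569,173.4267 143.6169,19.7902 54.2242,28.6908" fill="none" stroke="#ff00ff"/>
  <polygon points="39.7482,104.9159 56.9655,104.9159 56.9655,152.2193 39.7482,152.2193" fill="none" stroke="#ff00ff"/>
  <polygon points="69.5012,28.3342 113.6024,28.3342 113.6024,41.0008 69.5012,41.0008" fill="none" stroke="#ff00ff"/>
</svg>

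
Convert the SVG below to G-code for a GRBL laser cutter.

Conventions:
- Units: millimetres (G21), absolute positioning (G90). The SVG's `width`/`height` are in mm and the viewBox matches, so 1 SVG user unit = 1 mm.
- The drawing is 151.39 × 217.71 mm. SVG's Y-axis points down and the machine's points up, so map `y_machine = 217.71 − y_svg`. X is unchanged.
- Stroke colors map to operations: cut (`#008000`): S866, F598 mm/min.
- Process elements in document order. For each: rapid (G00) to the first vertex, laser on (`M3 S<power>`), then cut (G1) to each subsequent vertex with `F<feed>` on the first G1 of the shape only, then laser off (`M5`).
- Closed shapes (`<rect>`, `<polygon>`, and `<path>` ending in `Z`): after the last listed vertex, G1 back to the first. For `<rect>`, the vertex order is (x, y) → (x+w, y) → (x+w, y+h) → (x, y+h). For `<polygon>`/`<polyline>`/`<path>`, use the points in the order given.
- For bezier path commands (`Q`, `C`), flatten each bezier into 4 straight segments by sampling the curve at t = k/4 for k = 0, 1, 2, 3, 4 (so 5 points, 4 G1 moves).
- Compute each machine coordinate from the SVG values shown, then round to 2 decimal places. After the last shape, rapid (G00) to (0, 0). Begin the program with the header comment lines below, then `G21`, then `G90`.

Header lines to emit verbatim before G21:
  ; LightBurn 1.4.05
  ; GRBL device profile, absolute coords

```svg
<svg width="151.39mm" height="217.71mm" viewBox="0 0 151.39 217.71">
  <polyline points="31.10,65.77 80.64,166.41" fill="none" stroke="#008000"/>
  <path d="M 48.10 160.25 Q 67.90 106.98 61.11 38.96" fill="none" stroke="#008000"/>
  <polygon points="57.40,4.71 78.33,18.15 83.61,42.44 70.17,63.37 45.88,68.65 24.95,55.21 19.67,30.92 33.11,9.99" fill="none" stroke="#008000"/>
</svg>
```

1 u = 1 mm; y_m = 217.71 − y.

[1] `<polyline>` line segment, #008000→cut S866 F598: (31.10,151.94) → (80.64,51.30)

[2] `<path>` quadratic bezier, #008000→cut S866 F598: (48.10,57.46) → (56.34,85.02) → (61.25,114.42) → (62.84,145.66) → (61.11,178.75)

[3] `<polygon>` regular polygon, #008000→cut S866 F598: (57.40,213.00) → (78.33,199.56) → (83.61,175.27) → (70.17,154.34) → (45.88,149.06) → (24.95,162.50) → (19.67,186.79) → (33.11,207.72) → (57.40,213.00) (closed)

; LightBurn 1.4.05
; GRBL device profile, absolute coords
G21
G90
G00 X31.10 Y151.94
M3 S866
G1 X80.64 Y51.30 F598
M5
G00 X48.10 Y57.46
M3 S866
G1 X56.34 Y85.02 F598
G1 X61.25 Y114.42
G1 X62.84 Y145.66
G1 X61.11 Y178.75
M5
G00 X57.40 Y213.00
M3 S866
G1 X78.33 Y199.56 F598
G1 X83.61 Y175.27
G1 X70.17 Y154.34
G1 X45.88 Y149.06
G1 X24.95 Y162.50
G1 X19.67 Y186.79
G1 X33.11 Y207.72
G1 X57.40 Y213.00
M5
G00 X0.00 Y0.00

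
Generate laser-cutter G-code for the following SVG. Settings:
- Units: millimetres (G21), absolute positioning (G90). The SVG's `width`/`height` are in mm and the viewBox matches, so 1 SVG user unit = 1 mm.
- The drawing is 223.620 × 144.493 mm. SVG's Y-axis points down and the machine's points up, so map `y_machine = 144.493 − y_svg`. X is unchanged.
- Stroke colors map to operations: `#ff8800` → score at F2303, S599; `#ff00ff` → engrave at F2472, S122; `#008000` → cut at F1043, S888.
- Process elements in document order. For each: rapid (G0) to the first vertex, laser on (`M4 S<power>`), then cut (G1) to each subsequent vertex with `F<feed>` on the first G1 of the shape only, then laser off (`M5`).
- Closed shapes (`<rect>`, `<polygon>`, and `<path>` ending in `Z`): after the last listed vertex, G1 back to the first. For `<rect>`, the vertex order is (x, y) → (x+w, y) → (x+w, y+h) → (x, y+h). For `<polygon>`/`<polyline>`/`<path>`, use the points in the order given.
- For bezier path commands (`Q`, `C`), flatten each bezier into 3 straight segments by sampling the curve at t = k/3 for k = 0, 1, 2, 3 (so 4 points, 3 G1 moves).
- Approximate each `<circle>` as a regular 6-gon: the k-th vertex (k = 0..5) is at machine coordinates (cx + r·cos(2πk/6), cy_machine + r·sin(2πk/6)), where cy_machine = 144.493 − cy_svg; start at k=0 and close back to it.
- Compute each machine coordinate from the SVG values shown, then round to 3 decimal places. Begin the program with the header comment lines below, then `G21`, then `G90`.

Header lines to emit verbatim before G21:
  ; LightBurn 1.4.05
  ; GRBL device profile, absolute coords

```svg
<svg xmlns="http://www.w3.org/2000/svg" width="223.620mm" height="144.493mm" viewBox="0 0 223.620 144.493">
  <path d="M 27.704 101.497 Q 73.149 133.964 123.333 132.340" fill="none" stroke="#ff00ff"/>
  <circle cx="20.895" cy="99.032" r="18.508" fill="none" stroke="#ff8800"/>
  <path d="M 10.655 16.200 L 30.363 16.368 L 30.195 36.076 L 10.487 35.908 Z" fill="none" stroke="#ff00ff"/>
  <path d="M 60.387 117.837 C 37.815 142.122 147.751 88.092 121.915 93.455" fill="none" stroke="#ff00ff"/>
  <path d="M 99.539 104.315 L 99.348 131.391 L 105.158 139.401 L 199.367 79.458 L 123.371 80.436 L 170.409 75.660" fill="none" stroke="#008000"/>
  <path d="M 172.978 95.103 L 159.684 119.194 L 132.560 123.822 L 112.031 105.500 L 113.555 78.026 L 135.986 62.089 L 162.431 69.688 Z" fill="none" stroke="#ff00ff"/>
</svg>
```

1 u = 1 mm; y_m = 144.493 − y.

[1] `<path>` quadratic bezier, #ff00ff→engrave S122 F2472: (27.704,42.996) → (58.527,25.139) → (90.404,14.858) → (123.333,12.153)

[2] `<circle>` circle, #ff8800→score S599 F2303: (39.403,45.461) → (30.149,61.489) → (11.641,61.489) → (2.387,45.461) → (11.641,29.433) → (30.149,29.433) → (39.403,45.461) (closed)

[3] `<path>` regular polygon, #ff00ff→engrave S122 F2472: (10.655,128.293) → (30.363,128.125) → (30.195,108.417) → (10.487,108.585) → (10.655,128.293) (closed)

[4] `<path>` cubic bezier, #ff00ff→engrave S122 F2472: (60.387,26.656) → (72.048,23.376) → (112.430,41.704) → (121.915,51.038)

[5] `<path>` open polyline, #008000→cut S888 F1043: (99.539,40.178) → (99.348,13.102) → (105.158,5.092) → (199.367,65.035) → (123.371,64.057) → (170.409,68.833)

[6] `<path>` regular polygon, #ff00ff→engrave S122 F2472: (172.978,49.390) → (159.684,25.299) → (132.560,20.671) → (112.031,38.993) → (113.555,66.467) → (135.986,82.404) → (162.431,74.805) → (172.978,49.390) (closed)

; LightBurn 1.4.05
; GRBL device profile, absolute coords
G21
G90
G0 X27.704 Y42.996
M4 S122
G1 X58.527 Y25.139 F2472
G1 X90.404 Y14.858
G1 X123.333 Y12.153
M5
G0 X39.403 Y45.461
M4 S599
G1 X30.149 Y61.489 F2303
G1 X11.641 Y61.489
G1 X2.387 Y45.461
G1 X11.641 Y29.433
G1 X30.149 Y29.433
G1 X39.403 Y45.461
M5
G0 X10.655 Y128.293
M4 S122
G1 X30.363 Y128.125 F2472
G1 X30.195 Y108.417
G1 X10.487 Y108.585
G1 X10.655 Y128.293
M5
G0 X60.387 Y26.656
M4 S122
G1 X72.048 Y23.376 F2472
G1 X112.430 Y41.704
G1 X121.915 Y51.038
M5
G0 X99.539 Y40.178
M4 S888
G1 X99.348 Y13.102 F1043
G1 X105.158 Y5.092
G1 X199.367 Y65.035
G1 X123.371 Y64.057
G1 X170.409 Y68.833
M5
G0 X172.978 Y49.390
M4 S122
G1 X159.684 Y25.299 F2472
G1 X132.560 Y20.671
G1 X112.031 Y38.993
G1 X113.555 Y66.467
G1 X135.986 Y82.404
G1 X162.431 Y74.805
G1 X172.978 Y49.390
M5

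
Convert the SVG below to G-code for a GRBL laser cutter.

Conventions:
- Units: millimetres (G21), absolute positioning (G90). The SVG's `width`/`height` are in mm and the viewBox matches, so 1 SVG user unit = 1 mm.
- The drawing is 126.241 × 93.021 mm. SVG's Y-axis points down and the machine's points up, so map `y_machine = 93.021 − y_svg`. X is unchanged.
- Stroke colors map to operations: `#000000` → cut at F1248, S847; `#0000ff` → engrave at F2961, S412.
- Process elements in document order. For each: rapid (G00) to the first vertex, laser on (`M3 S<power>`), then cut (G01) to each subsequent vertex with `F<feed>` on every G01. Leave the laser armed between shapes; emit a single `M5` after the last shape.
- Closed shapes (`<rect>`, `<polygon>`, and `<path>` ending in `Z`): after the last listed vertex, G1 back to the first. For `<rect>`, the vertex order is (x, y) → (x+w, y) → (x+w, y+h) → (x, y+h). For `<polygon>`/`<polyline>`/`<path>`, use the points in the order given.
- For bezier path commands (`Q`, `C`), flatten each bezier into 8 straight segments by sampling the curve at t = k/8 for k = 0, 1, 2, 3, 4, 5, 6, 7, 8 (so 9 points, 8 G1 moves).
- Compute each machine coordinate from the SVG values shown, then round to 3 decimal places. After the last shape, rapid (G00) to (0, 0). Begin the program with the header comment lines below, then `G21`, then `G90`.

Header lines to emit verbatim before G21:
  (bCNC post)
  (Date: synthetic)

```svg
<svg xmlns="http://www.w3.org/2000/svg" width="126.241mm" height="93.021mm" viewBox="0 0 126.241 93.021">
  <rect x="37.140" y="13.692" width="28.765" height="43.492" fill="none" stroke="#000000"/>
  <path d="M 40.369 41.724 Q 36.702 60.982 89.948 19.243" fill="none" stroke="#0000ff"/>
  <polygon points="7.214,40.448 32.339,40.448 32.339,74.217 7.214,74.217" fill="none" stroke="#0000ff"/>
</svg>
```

viewBox `0 0 126.241 93.021` with mm width/height → 1 unit = 1 mm. Flip: y_m = 93.021 − y_svg.

**Shape 1** — `<rect>` rectangle, stroke `#000000` → cut (S847, F1248). Machine vertices: (37.140,79.329) → (65.905,79.329) → (65.905,35.837) → (37.140,35.837) → (37.140,79.329). Closed: final G1 returns to the first vertex.

**Shape 2** — `<path>` quadratic bezier, stroke `#0000ff` → engrave (S412, F2961). Control points (SVG): P0=(40.369,41.724), P1=(36.702,60.982), P2=(89.948,19.243); sampled at t=k/8. Machine vertices: (40.369,51.297) → (40.342,47.436) → (42.093,45.480) → (45.622,45.431) → (50.930,47.288) → (58.017,51.051) → (66.882,56.721) → (77.526,64.296) → (89.948,73.778). Open path.

**Shape 3** — `<polygon>` rectangle, stroke `#0000ff` → engrave (S412, F2961). Machine vertices: (7.214,52.573) → (32.339,52.573) → (32.339,18.804) → (7.214,18.804) → (7.214,52.573). Closed: final G1 returns to the first vertex.

(bCNC post)
(Date: synthetic)
G21
G90
G00 X37.140 Y79.329
M3 S847
G01 X65.905 Y79.329 F1248
G01 X65.905 Y35.837 F1248
G01 X37.140 Y35.837 F1248
G01 X37.140 Y79.329 F1248
G00 X40.369 Y51.297
M3 S412
G01 X40.342 Y47.436 F2961
G01 X42.093 Y45.480 F2961
G01 X45.622 Y45.431 F2961
G01 X50.930 Y47.288 F2961
G01 X58.017 Y51.051 F2961
G01 X66.882 Y56.721 F2961
G01 X77.526 Y64.296 F2961
G01 X89.948 Y73.778 F2961
G00 X7.214 Y52.573
M3 S412
G01 X32.339 Y52.573 F2961
G01 X32.339 Y18.804 F2961
G01 X7.214 Y18.804 F2961
G01 X7.214 Y52.573 F2961
M5
G00 X0.000 Y0.000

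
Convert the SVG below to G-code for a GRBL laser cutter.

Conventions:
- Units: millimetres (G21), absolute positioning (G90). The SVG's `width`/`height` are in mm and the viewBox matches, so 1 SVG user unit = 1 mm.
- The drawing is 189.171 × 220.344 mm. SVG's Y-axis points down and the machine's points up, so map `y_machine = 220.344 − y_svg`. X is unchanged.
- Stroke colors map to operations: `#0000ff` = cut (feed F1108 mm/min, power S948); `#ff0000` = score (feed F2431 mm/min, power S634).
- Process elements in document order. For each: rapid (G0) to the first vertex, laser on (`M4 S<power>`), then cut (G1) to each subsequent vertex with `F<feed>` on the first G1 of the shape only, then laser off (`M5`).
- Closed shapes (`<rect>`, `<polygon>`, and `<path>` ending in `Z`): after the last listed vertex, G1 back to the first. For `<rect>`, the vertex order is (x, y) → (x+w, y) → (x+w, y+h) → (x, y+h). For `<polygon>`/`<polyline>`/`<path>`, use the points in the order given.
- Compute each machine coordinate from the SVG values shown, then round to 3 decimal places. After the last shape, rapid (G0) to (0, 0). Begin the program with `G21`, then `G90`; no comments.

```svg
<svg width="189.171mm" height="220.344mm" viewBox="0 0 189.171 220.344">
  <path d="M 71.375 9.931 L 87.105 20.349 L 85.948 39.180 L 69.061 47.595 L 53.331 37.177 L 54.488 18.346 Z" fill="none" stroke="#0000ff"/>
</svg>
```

G21
G90
G0 X71.375 Y210.413
M4 S948
G1 X87.105 Y199.995 F1108
G1 X85.948 Y181.164
G1 X69.061 Y172.749
G1 X53.331 Y183.167
G1 X54.488 Y201.998
G1 X71.375 Y210.413
M5
G0 X0.000 Y0.000

1 u = 1 mm; y_m = 220.344 − y.

[1] `<path>` regular polygon, #0000ff→cut S948 F1108: (71.375,210.413) → (87.105,199.995) → (85.948,181.164) → (69.061,172.749) → (53.331,183.167) → (54.488,201.998) → (71.375,210.413) (closed)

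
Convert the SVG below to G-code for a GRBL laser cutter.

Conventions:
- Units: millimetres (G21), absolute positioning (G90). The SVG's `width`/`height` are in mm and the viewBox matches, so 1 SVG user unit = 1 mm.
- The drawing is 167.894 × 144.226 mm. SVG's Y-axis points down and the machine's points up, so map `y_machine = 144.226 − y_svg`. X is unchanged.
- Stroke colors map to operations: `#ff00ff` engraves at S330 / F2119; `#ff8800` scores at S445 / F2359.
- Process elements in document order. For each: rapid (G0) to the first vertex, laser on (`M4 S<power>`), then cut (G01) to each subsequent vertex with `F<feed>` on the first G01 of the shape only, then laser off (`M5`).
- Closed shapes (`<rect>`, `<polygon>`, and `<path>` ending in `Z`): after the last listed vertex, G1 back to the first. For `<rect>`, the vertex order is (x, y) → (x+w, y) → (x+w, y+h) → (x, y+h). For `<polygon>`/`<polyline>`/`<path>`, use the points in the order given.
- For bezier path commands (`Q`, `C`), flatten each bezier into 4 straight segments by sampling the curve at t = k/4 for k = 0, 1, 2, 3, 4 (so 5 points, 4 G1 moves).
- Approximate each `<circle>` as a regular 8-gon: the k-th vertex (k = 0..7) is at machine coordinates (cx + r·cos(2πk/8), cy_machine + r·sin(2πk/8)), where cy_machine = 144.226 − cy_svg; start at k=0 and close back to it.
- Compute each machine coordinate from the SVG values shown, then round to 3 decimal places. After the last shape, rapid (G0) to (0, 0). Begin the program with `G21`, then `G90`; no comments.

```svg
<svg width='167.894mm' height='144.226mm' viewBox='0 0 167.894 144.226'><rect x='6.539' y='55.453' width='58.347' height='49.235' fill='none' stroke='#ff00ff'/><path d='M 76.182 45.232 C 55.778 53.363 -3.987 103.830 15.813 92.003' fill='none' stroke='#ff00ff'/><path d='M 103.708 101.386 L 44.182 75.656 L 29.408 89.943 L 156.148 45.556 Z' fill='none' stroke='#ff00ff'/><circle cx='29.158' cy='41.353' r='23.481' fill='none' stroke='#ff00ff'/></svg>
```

Since the viewBox matches the mm dimensions, user units are millimetres directly. The only transform is the Y-flip y_m = 144.226 − y_svg.

Shape 1 is a rectangle drawn with `<rect>`. Its stroke #ff00ff means engrave at S330, F2119. After flipping Y the toolpath is (6.539,88.773) → (64.886,88.773) → (64.886,39.538) → (6.539,39.538) → (6.539,88.773), returning to the start.

Shape 2 is a cubic bezier drawn with `<path>`. Its stroke #ff00ff means engrave at S330, F2119. After flipping Y the toolpath is (76.182,98.994) → (55.357,86.593) → (30.921,68.124) → (14.023,53.398) → (15.813,52.223).

Shape 3 is a closed polygon drawn with `<path>`. Its stroke #ff00ff means engrave at S330, F2119. After flipping Y the toolpath is (103.708,42.840) → (44.182,68.570) → (29.408,54.283) → (156.148,98.670) → (103.708,42.840), returning to the start.

Shape 4 is a circle drawn with `<circle>`. Its stroke #ff00ff means engrave at S330, F2119. After flipping Y the toolpath is (52.639,102.873) → (45.762,119.477) → (29.158,126.354) → (12.554,119.477) → (5.677,102.873) → (12.554,86.269) → (29.158,79.392) → (45.762,86.269) → (52.639,102.873), returning to the start.

G21
G90
G0 X6.539 Y88.773
M4 S330
G01 X64.886 Y88.773 F2119
G01 X64.886 Y39.538
G01 X6.539 Y39.538
G01 X6.539 Y88.773
M5
G0 X76.182 Y98.994
M4 S330
G01 X55.357 Y86.593 F2119
G01 X30.921 Y68.124
G01 X14.023 Y53.398
G01 X15.813 Y52.223
M5
G0 X103.708 Y42.840
M4 S330
G01 X44.182 Y68.570 F2119
G01 X29.408 Y54.283
G01 X156.148 Y98.670
G01 X103.708 Y42.840
M5
G0 X52.639 Y102.873
M4 S330
G01 X45.762 Y119.477 F2119
G01 X29.158 Y126.354
G01 X12.554 Y119.477
G01 X5.677 Y102.873
G01 X12.554 Y86.269
G01 X29.158 Y79.392
G01 X45.762 Y86.269
G01 X52.639 Y102.873
M5
G0 X0.000 Y0.000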